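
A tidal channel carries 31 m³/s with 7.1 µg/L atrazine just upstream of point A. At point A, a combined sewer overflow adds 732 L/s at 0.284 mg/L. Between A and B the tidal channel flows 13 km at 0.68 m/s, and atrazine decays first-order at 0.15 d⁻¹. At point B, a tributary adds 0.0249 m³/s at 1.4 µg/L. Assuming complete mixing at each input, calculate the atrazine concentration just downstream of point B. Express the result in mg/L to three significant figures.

7.1 µg/L = 0.0071 mg/L.
732 L/s = 0.732 m³/s.
After input A: C = (31·0.0071 + 0.732·0.284) / 31.73 = 0.01349 mg/L.
Over the 13 km reach to input B (t = 1.912e+04 s = 0.2213 d), decay gives C = 0.01349·exp(−0.15·0.2213) = 0.01305 mg/L.
1.4 µg/L = 0.0014 mg/L.
After input B: C = (31.73·0.01305 + 0.0249·0.0014) / 31.76 = 0.01304 mg/L.

0.0130 mg/L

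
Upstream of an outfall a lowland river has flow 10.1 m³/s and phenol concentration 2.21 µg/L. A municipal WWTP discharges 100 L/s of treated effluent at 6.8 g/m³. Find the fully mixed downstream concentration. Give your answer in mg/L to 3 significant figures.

0.0689 mg/L

100 L/s = 0.1 m³/s.
2.21 µg/L = 0.00221 mg/L.
By mass balance at complete mixing, C = (0.1·6.8 + 10.1·0.00221) / (0.1 + 10.1) = 0.7023/10.2 = 0.06886 mg/L.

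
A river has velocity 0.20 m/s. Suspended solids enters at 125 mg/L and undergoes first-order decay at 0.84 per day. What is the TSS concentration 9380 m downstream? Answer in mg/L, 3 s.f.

Travel time t = 9380 m / 0.20 m/s = 9380/0.20 = 4.69e+04 s = 0.5428 d.
First-order decay: C = 125·exp(−0.84·0.5428) = 125·0.6338 = 79.23 mg/L.

79.2 mg/L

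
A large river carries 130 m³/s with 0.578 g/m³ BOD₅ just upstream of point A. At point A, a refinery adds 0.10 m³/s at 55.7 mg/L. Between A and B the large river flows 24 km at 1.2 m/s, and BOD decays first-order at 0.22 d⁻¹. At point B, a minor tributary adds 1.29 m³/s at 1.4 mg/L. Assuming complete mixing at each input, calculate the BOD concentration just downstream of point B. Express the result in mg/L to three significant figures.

0.598 mg/L

After input A: C = (130·0.578 + 0.1·55.7) / 130.1 = 0.6204 mg/L.
Over the 24 km reach to input B (t = 2e+04 s = 0.2315 d), decay gives C = 0.6204·exp(−0.22·0.2315) = 0.5896 mg/L.
After input B: C = (130.1·0.5896 + 1.29·1.4) / 131.4 = 0.5975 mg/L.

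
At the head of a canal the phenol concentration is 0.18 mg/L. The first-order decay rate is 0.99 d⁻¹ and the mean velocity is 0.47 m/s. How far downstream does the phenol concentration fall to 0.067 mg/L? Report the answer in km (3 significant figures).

From C = C₀·e^(−kt), t = ln(C₀/C)/k = ln(0.18/0.067)/0.99 = 0.9883/0.99 = 0.9982 d.
Distance = v·t = 0.47 m/s × 8.625e+04 s = 4.054e+04 m = 40.54 km.

40.5 km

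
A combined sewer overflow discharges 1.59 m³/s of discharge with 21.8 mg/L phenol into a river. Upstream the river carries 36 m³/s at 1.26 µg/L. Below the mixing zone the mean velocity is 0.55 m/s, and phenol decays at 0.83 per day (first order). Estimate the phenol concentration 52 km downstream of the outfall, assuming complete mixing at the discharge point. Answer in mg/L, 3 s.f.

0.372 mg/L

1.26 µg/L = 0.00126 mg/L.
After complete mixing, C₀ = (1.59·21.8 + 36·0.00126) / 37.59 = 0.9233 mg/L.
Travel time t = 5.2e+04 m / 0.55 m/s = 9.455e+04 s = 1.094 d.
C = 0.9233·exp(−0.83·1.094) = 0.9233·0.4032 = 0.3723 mg/L.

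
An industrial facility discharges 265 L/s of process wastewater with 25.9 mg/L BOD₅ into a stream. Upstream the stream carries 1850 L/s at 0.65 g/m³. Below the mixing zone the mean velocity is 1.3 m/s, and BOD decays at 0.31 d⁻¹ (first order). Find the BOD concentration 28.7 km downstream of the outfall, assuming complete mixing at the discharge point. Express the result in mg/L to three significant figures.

265 L/s = 0.265 m³/s.
1850 L/s = 1.85 m³/s.
After complete mixing, C₀ = (0.265·25.9 + 1.85·0.65) / 2.115 = 3.814 mg/L.
Travel time t = 2.87e+04 m / 1.3 m/s = 2.208e+04 s = 0.2555 d.
C = 3.814·exp(−0.31·0.2555) = 3.814·0.9238 = 3.523 mg/L.

3.52 mg/L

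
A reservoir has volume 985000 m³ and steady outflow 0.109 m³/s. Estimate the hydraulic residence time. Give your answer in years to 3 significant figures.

0.286 yr

Q = 0.109 m³/s × 3.156e+07 s/yr = 3.44e+06 m³/yr.
Hydraulic residence time τ = V/Q = 985000/3.44e+06 = 0.2864 yr.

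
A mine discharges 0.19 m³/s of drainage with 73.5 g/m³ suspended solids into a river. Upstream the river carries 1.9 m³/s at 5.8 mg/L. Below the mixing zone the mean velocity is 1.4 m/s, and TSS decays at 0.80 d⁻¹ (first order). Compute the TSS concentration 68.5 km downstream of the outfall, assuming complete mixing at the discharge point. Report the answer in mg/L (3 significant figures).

7.60 mg/L

After complete mixing, C₀ = (0.19·73.5 + 1.9·5.8) / 2.09 = 11.95 mg/L.
Travel time t = 6.85e+04 m / 1.4 m/s = 4.893e+04 s = 0.5663 d.
C = 11.95·exp(−0.80·0.5663) = 11.95·0.6357 = 7.599 mg/L.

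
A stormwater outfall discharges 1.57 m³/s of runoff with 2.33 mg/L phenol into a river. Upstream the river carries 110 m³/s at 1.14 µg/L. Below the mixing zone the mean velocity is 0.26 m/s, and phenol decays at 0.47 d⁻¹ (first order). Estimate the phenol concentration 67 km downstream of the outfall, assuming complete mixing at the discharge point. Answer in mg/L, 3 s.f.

1.14 µg/L = 0.00114 mg/L.
After complete mixing, C₀ = (1.57·2.33 + 110·0.00114) / 111.6 = 0.03391 mg/L.
Travel time t = 6.7e+04 m / 0.26 m/s = 2.577e+05 s = 2.983 d.
C = 0.03391·exp(−0.47·2.983) = 0.03391·0.2462 = 0.008347 mg/L.

0.00835 mg/L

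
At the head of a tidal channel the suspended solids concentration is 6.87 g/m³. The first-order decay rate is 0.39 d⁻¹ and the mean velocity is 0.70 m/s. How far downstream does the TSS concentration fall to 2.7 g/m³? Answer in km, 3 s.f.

145 km

From C = C₀·e^(−kt), t = ln(C₀/C)/k = ln(6.87/2.7)/0.39 = 0.9339/0.39 = 2.395 d.
Distance = v·t = 0.70 m/s × 2.069e+05 s = 1.448e+05 m = 144.8 km.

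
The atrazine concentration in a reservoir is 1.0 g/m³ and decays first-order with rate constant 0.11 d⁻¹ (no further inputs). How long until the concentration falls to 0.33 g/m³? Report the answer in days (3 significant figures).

10.1 d

t = ln(C₀/C)/k = ln(1.0/0.33)/0.11 = 1.109/0.11 = 10.08 d.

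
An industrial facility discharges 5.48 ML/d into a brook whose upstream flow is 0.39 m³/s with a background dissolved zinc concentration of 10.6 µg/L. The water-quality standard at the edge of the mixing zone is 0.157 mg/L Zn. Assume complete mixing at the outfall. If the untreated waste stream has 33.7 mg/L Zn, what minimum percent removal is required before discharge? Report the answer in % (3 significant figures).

5.48 ML/d = 0.06343 m³/s.
10.6 µg/L = 0.0106 mg/L.
Mass balance: 0.157·0.4534 = 0.06343·Cₑ + 0.39·0.0106.
Cₑ = (0.07119 − 0.004134) / 0.06343 = 1.057 mg/L.
Required removal = 1 − 1.057/33.7 = 96.86 %.

96.9 %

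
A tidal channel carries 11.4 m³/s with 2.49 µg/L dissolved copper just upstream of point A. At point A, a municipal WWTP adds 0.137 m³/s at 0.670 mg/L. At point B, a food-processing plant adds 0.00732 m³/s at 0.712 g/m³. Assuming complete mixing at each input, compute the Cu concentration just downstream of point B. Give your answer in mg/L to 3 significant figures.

0.0109 mg/L

2.49 µg/L = 0.00249 mg/L.
After input A: C = (11.4·0.00249 + 0.137·0.67) / 11.54 = 0.01042 mg/L.
After input B: C = (11.54·0.01042 + 0.00732·0.712) / 11.54 = 0.01086 mg/L.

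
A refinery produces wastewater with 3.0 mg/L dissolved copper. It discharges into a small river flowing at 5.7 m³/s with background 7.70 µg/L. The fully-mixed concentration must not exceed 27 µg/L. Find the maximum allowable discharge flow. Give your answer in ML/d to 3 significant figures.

3.20 ML/d

7.70 µg/L = 0.0077 mg/L.
27 µg/L = 0.027 mg/L.
Mass balance at complete mixing: C_std·(Q_w + Q_r) = Q_w·C_e + Q_r·C_b.
Rearranging, Q_w = Q_r·(C_std − C_b)/(C_e − C_std) = 5.7·(0.027 − 0.0077) / (3 − 0.027) = 0.037 m³/s.
= 3.197 ML/d.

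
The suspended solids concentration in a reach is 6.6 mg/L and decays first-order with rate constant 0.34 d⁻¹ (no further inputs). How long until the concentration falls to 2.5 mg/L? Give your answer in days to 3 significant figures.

t = ln(C₀/C)/k = ln(6.6/2.5)/0.34 = 0.9708/0.34 = 2.855 d.

2.86 d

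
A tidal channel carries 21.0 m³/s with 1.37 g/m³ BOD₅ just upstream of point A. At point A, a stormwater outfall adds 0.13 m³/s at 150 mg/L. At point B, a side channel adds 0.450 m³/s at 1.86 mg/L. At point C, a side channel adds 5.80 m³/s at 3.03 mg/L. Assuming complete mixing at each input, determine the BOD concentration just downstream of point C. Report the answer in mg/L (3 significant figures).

After input A: C = (21·1.37 + 0.13·150) / 21.13 = 2.284 mg/L.
After input B: C = (21.13·2.284 + 0.45·1.86) / 21.58 = 2.276 mg/L.
After input C: C = (21.58·2.276 + 5.8·3.03) / 27.38 = 2.435 mg/L.

2.44 mg/L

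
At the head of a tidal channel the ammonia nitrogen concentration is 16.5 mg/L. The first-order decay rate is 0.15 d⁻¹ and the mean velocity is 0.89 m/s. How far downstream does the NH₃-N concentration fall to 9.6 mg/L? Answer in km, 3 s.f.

From C = C₀·e^(−kt), t = ln(C₀/C)/k = ln(16.5/9.6)/0.15 = 0.5416/0.15 = 3.611 d.
Distance = v·t = 0.89 m/s × 3.12e+05 s = 2.776e+05 m = 277.6 km.

278 km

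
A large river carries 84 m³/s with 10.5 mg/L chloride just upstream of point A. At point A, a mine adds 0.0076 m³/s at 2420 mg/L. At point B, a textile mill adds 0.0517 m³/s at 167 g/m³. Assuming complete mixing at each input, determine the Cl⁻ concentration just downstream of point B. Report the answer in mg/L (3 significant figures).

10.8 mg/L

After input A: C = (84·10.5 + 0.0076·2420) / 84.01 = 10.72 mg/L.
After input B: C = (84.01·10.72 + 0.0517·167) / 84.06 = 10.81 mg/L.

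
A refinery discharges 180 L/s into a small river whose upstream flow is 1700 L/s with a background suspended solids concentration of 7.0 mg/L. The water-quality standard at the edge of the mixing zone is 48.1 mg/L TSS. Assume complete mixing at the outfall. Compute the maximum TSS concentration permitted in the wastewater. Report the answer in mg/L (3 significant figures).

436 mg/L

180 L/s = 0.18 m³/s.
1700 L/s = 1.7 m³/s.
Mass balance: 48.1·1.88 = 0.18·Cₑ + 1.7·7.
Cₑ = (90.43 − 11.9) / 0.18 = 436.3 mg/L.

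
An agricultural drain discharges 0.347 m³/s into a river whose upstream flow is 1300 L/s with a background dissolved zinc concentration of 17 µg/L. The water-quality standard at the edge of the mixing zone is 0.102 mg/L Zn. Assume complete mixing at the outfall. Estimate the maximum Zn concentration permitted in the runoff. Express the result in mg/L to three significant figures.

1300 L/s = 1.3 m³/s.
17 µg/L = 0.017 mg/L.
Mass balance: 0.102·1.647 = 0.347·Cₑ + 1.3·0.017.
Cₑ = (0.168 − 0.0221) / 0.347 = 0.4204 mg/L.

0.420 mg/L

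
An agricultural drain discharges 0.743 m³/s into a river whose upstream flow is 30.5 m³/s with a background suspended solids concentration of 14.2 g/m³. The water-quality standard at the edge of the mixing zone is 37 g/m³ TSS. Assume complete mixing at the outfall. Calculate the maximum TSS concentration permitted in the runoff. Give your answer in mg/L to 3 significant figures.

973 mg/L

Mass balance: 37·31.24 = 0.743·Cₑ + 30.5·14.2.
Cₑ = (1156 − 433.1) / 0.743 = 972.9 mg/L.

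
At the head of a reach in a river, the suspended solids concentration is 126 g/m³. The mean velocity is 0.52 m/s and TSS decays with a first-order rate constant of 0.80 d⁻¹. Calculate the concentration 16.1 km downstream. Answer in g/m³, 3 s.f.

94.6 g/m³

Travel time t = 16.1 km / 0.52 m/s = 1.61e+04/0.52 = 3.096e+04 s = 0.3584 d.
First-order decay: C = 126·exp(−0.80·0.3584) = 126·0.7508 = 94.59 g/m³.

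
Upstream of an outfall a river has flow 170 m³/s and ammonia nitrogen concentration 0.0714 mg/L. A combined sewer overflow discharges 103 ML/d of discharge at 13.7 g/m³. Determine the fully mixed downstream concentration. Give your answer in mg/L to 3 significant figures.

0.166 mg/L

103 ML/d = 1.192 m³/s.
By mass balance at complete mixing, C = (1.192·13.7 + 170·0.0714) / (1.192 + 170) = 28.47/171.2 = 0.1663 mg/L.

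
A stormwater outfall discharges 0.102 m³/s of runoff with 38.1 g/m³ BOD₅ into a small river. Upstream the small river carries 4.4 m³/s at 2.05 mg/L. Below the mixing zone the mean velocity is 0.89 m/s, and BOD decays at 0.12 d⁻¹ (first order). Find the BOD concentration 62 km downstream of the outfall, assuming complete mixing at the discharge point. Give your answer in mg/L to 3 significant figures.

2.60 mg/L

After complete mixing, C₀ = (0.102·38.1 + 4.4·2.05) / 4.502 = 2.867 mg/L.
Travel time t = 6.2e+04 m / 0.89 m/s = 6.966e+04 s = 0.8063 d.
C = 2.867·exp(−0.12·0.8063) = 2.867·0.9078 = 2.602 mg/L.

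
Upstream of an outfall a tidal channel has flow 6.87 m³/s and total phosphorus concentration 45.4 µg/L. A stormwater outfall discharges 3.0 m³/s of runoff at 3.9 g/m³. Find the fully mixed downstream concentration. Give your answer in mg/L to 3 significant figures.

45.4 µg/L = 0.0454 mg/L.
By mass balance at complete mixing, C = (3·3.9 + 6.87·0.0454) / (3 + 6.87) = 12.01/9.87 = 1.217 mg/L.

1.22 mg/L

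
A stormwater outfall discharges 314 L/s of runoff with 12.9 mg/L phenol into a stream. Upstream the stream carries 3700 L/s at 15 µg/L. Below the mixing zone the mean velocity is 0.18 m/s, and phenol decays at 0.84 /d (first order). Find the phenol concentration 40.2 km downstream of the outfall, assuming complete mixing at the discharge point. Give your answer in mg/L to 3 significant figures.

0.117 mg/L

314 L/s = 0.314 m³/s.
3700 L/s = 3.7 m³/s.
15 µg/L = 0.015 mg/L.
After complete mixing, C₀ = (0.314·12.9 + 3.7·0.015) / 4.014 = 1.023 mg/L.
Travel time t = 4.02e+04 m / 0.18 m/s = 2.233e+05 s = 2.585 d.
C = 1.023·exp(−0.84·2.585) = 1.023·0.114 = 0.1166 mg/L.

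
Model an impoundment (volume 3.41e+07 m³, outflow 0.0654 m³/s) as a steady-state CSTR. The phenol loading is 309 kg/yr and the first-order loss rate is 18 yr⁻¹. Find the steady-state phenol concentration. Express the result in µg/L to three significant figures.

0.502 µg/L

Outflow Q = 0.0654 m³/s × 3.156e+07 s/yr = 2.064e+06 m³/yr.
Steady-state CSTR mass balance: W = Q·C + k·V·C, so C = W/(Q + kV).
Q + kV = 2.064e+06 + 18·3.41e+07 = 6.159e+08 m³/yr.
C = 309/6.159e+08 = 5.017e-07 kg/m³ = 0.0005017 mg/L = 0.5017 µg/L.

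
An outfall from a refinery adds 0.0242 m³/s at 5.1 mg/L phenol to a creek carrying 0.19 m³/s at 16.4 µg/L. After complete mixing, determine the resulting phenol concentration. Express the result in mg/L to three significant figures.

16.4 µg/L = 0.0164 mg/L.
Conservation of mass across the mixing zone: C = (0.0242·5.1 + 0.19·0.0164) / (0.0242 + 0.19) = 0.1265/0.2142 = 0.5907 mg/L.

0.591 mg/L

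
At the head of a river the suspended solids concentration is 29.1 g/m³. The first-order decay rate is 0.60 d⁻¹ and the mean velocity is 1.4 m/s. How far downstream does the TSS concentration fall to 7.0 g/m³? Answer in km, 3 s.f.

287 km

From C = C₀·e^(−kt), t = ln(C₀/C)/k = ln(29.1/7.0)/0.60 = 1.425/0.60 = 2.375 d.
Distance = v·t = 1.4 m/s × 2.052e+05 s = 2.872e+05 m = 287.2 km.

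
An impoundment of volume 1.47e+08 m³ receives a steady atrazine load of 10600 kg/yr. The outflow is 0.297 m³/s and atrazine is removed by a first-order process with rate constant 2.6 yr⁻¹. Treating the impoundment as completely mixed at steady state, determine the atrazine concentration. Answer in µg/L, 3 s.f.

27.1 µg/L

Outflow Q = 0.297 m³/s × 3.156e+07 s/yr = 9.373e+06 m³/yr.
Steady-state CSTR mass balance: W = Q·C + k·V·C, so C = W/(Q + kV).
Q + kV = 9.373e+06 + 2.6·1.47e+08 = 3.916e+08 m³/yr.
C = 10600/3.916e+08 = 2.707e-05 kg/m³ = 0.02707 mg/L = 27.07 µg/L.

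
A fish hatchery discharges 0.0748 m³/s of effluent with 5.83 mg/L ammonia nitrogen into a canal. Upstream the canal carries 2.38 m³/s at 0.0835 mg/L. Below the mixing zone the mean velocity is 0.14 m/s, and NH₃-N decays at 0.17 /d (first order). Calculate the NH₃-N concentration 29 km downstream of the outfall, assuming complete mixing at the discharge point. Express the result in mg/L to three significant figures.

After complete mixing, C₀ = (0.0748·5.83 + 2.38·0.0835) / 2.455 = 0.2586 mg/L.
Travel time t = 2.9e+04 m / 0.14 m/s = 2.071e+05 s = 2.397 d.
C = 0.2586·exp(−0.17·2.397) = 0.2586·0.6653 = 0.172 mg/L.

0.172 mg/L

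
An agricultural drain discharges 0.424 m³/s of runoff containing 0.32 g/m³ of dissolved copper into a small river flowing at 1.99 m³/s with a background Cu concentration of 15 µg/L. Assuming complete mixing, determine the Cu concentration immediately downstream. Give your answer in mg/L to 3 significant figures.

15 µg/L = 0.015 mg/L.
Flow-weighted mixing gives C = (0.424·0.32 + 1.99·0.015) / (0.424 + 1.99) = 0.1655/2.414 = 0.06857 mg/L.

0.0686 mg/L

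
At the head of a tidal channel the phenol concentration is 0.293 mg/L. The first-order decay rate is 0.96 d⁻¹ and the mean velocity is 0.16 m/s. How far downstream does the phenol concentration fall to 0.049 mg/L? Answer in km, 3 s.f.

From C = C₀·e^(−kt), t = ln(C₀/C)/k = ln(0.293/0.049)/0.96 = 1.788/0.96 = 1.863 d.
Distance = v·t = 0.16 m/s × 1.61e+05 s = 2.575e+04 m = 25.75 km.

25.8 km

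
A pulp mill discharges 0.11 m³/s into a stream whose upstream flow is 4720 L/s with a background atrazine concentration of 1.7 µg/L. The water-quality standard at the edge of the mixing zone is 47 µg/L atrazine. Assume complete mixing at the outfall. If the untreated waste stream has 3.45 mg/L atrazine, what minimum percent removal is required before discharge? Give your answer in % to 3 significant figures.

4720 L/s = 4.72 m³/s.
1.7 µg/L = 0.0017 mg/L.
47 µg/L = 0.047 mg/L.
Mass balance: 0.047·4.83 = 0.11·Cₑ + 4.72·0.0017.
Cₑ = (0.227 − 0.008024) / 0.11 = 1.991 mg/L.
Required removal = 1 − 1.991/3.45 = 42.3 %.

42.3 %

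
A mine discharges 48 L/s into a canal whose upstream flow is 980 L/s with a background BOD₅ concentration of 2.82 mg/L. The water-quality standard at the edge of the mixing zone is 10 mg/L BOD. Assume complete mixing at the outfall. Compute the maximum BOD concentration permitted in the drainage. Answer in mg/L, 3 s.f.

48 L/s = 0.048 m³/s.
980 L/s = 0.98 m³/s.
Mass balance: 10·1.028 = 0.048·Cₑ + 0.98·2.82.
Cₑ = (10.28 − 2.764) / 0.048 = 156.6 mg/L.

157 mg/L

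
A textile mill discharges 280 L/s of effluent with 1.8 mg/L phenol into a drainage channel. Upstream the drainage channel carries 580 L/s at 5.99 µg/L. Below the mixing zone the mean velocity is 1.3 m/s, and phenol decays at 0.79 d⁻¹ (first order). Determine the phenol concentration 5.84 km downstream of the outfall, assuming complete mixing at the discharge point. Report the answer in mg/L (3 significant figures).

280 L/s = 0.28 m³/s.
580 L/s = 0.58 m³/s.
5.99 µg/L = 0.00599 mg/L.
After complete mixing, C₀ = (0.28·1.8 + 0.58·0.00599) / 0.86 = 0.5901 mg/L.
Travel time t = 5840 m / 1.3 m/s = 4492 s = 0.05199 d.
C = 0.5901·exp(−0.79·0.05199) = 0.5901·0.9598 = 0.5663 mg/L.

0.566 mg/L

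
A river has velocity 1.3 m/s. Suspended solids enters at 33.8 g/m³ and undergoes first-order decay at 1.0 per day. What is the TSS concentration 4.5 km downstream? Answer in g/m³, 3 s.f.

Travel time t = 4.5 km / 1.3 m/s = 4500/1.3 = 3462 s = 0.04006 d.
First-order decay: C = 33.8·exp(−1.0·0.04006) = 33.8·0.9607 = 32.47 g/m³.

32.5 g/m³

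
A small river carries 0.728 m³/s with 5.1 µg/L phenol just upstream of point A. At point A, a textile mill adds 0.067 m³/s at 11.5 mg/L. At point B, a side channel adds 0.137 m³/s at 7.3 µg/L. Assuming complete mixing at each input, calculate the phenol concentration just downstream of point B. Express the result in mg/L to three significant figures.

0.832 mg/L

5.1 µg/L = 0.0051 mg/L.
After input A: C = (0.728·0.0051 + 0.067·11.5) / 0.795 = 0.9739 mg/L.
7.3 µg/L = 0.0073 mg/L.
After input B: C = (0.795·0.9739 + 0.137·0.0073) / 0.932 = 0.8318 mg/L.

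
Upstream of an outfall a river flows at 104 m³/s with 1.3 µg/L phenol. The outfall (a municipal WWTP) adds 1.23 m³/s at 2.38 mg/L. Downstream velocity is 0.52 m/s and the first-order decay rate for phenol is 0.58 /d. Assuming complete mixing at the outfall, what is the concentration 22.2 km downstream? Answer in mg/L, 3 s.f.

0.0219 mg/L

1.3 µg/L = 0.0013 mg/L.
After complete mixing, C₀ = (1.23·2.38 + 104·0.0013) / 105.2 = 0.0291 mg/L.
Travel time t = 2.22e+04 m / 0.52 m/s = 4.269e+04 s = 0.4941 d.
C = 0.0291·exp(−0.58·0.4941) = 0.0291·0.7508 = 0.02185 mg/L.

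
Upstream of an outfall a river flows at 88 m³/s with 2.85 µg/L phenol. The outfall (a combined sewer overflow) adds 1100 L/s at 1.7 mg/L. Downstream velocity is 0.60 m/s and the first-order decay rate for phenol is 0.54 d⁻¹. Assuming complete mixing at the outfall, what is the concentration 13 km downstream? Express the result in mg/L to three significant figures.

0.0208 mg/L

1100 L/s = 1.1 m³/s.
2.85 µg/L = 0.00285 mg/L.
After complete mixing, C₀ = (1.1·1.7 + 88·0.00285) / 89.1 = 0.0238 mg/L.
Travel time t = 1.3e+04 m / 0.60 m/s = 2.167e+04 s = 0.2508 d.
C = 0.0238·exp(−0.54·0.2508) = 0.0238·0.8734 = 0.02079 mg/L.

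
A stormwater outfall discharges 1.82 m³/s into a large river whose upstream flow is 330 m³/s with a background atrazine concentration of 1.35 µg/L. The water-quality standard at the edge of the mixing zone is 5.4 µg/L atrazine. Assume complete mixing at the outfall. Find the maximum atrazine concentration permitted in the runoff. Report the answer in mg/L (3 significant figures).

1.35 µg/L = 0.00135 mg/L.
5.4 µg/L = 0.0054 mg/L.
Mass balance: 0.0054·331.8 = 1.82·Cₑ + 330·0.00135.
Cₑ = (1.792 − 0.4455) / 1.82 = 0.7397 mg/L.

0.740 mg/L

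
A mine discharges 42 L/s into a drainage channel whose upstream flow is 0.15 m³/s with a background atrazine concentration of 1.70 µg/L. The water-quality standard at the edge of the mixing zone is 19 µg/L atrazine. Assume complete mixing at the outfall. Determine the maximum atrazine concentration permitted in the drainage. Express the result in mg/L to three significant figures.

42 L/s = 0.042 m³/s.
1.70 µg/L = 0.0017 mg/L.
19 µg/L = 0.019 mg/L.
Mass balance: 0.019·0.192 = 0.042·Cₑ + 0.15·0.0017.
Cₑ = (0.003648 − 0.000255) / 0.042 = 0.08079 mg/L.

0.0808 mg/L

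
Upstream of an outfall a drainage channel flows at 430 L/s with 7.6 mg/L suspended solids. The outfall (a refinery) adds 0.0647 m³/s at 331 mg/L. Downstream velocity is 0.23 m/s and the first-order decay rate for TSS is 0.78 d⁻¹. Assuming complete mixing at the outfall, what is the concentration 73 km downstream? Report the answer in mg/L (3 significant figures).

2.84 mg/L

430 L/s = 0.43 m³/s.
After complete mixing, C₀ = (0.0647·331 + 0.43·7.6) / 0.4947 = 49.9 mg/L.
Travel time t = 7.3e+04 m / 0.23 m/s = 3.174e+05 s = 3.674 d.
C = 49.9·exp(−0.78·3.674) = 49.9·0.05696 = 2.842 mg/L.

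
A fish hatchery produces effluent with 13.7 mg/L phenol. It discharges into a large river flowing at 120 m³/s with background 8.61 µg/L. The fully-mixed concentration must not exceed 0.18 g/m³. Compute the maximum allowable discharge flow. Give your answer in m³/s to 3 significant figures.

8.61 µg/L = 0.00861 mg/L.
Mass balance at complete mixing: C_std·(Q_w + Q_r) = Q_w·C_e + Q_r·C_b.
Rearranging, Q_w = Q_r·(C_std − C_b)/(C_e − C_std) = 120·(0.18 − 0.00861) / (13.7 − 0.18) = 1.521 m³/s.

1.52 m³/s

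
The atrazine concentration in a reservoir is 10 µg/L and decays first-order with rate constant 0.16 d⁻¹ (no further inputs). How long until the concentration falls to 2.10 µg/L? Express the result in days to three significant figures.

9.75 d

t = ln(C₀/C)/k = ln(10/2.10)/0.16 = 1.561/0.16 = 9.754 d.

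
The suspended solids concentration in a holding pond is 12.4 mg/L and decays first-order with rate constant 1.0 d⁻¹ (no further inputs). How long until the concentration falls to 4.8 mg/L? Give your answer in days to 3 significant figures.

0.949 d

t = ln(C₀/C)/k = ln(12.4/4.8)/1.0 = 0.9491/1.0 = 0.9491 d.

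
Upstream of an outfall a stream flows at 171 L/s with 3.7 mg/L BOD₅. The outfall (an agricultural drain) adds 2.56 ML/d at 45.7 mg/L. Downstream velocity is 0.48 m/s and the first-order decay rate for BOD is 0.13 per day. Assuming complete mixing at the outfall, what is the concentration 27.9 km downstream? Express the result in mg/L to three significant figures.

2.56 ML/d = 0.02963 m³/s.
171 L/s = 0.171 m³/s.
After complete mixing, C₀ = (0.02963·45.7 + 0.171·3.7) / 0.2006 = 9.903 mg/L.
Travel time t = 2.79e+04 m / 0.48 m/s = 5.812e+04 s = 0.6727 d.
C = 9.903·exp(−0.13·0.6727) = 9.903·0.9163 = 9.073 mg/L.

9.07 mg/L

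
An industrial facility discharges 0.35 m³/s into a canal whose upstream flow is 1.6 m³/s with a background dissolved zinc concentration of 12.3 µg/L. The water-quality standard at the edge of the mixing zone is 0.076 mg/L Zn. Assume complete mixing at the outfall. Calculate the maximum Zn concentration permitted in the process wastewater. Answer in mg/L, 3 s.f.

0.367 mg/L

12.3 µg/L = 0.0123 mg/L.
Mass balance: 0.076·1.95 = 0.35·Cₑ + 1.6·0.0123.
Cₑ = (0.1482 − 0.01968) / 0.35 = 0.3672 mg/L.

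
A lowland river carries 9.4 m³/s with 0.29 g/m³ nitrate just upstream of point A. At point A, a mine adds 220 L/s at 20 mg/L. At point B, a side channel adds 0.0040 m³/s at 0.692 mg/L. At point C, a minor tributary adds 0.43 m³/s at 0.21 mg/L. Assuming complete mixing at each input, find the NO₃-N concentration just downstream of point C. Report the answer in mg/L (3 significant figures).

0.718 mg/L

220 L/s = 0.22 m³/s.
After input A: C = (9.4·0.29 + 0.22·20) / 9.62 = 0.7407 mg/L.
After input B: C = (9.62·0.7407 + 0.004·0.692) / 9.624 = 0.7407 mg/L.
After input C: C = (9.624·0.7407 + 0.43·0.21) / 10.05 = 0.718 mg/L.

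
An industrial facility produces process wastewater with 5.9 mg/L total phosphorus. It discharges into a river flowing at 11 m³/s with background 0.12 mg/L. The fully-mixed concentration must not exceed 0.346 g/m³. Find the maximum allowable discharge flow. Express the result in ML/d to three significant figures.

38.7 ML/d

Mass balance at complete mixing: C_std·(Q_w + Q_r) = Q_w·C_e + Q_r·C_b.
Rearranging, Q_w = Q_r·(C_std − C_b)/(C_e − C_std) = 11·(0.346 − 0.12) / (5.9 − 0.346) = 0.4476 m³/s.
= 38.67 ML/d.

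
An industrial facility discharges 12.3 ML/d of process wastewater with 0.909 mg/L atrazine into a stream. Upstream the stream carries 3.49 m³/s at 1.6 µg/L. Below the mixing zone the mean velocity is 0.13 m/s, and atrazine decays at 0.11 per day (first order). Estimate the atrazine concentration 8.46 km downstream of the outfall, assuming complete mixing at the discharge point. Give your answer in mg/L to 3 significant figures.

12.3 ML/d = 0.1424 m³/s.
1.6 µg/L = 0.0016 mg/L.
After complete mixing, C₀ = (0.1424·0.909 + 3.49·0.0016) / 3.632 = 0.03716 mg/L.
Travel time t = 8460 m / 0.13 m/s = 6.508e+04 s = 0.7532 d.
C = 0.03716·exp(−0.11·0.7532) = 0.03716·0.9205 = 0.03421 mg/L.

0.0342 mg/L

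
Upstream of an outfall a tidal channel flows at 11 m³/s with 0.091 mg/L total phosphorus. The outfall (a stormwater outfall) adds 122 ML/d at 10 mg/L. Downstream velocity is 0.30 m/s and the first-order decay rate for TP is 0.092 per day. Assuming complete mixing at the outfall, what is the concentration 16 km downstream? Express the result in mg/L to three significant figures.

1.15 mg/L

122 ML/d = 1.412 m³/s.
After complete mixing, C₀ = (1.412·10 + 11·0.091) / 12.41 = 1.218 mg/L.
Travel time t = 1.6e+04 m / 0.30 m/s = 5.333e+04 s = 0.6173 d.
C = 1.218·exp(−0.092·0.6173) = 1.218·0.9448 = 1.151 mg/L.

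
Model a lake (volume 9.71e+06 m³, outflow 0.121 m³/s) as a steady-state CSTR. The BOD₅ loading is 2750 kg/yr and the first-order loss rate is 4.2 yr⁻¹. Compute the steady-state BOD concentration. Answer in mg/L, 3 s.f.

Outflow Q = 0.121 m³/s × 3.156e+07 s/yr = 3.818e+06 m³/yr.
Steady-state CSTR mass balance: W = Q·C + k·V·C, so C = W/(Q + kV).
Q + kV = 3.818e+06 + 4.2·9.71e+06 = 4.46e+07 m³/yr.
C = 2750/4.46e+07 = 6.166e-05 kg/m³ = 0.06166 mg/L.

0.0617 mg/L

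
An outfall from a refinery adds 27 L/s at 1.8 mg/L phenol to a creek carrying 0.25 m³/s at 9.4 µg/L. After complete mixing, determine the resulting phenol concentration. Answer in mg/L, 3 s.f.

27 L/s = 0.027 m³/s.
9.4 µg/L = 0.0094 mg/L.
Conservation of mass across the mixing zone: C = (0.027·1.8 + 0.25·0.0094) / (0.027 + 0.25) = 0.05095/0.277 = 0.1839 mg/L.

0.184 mg/L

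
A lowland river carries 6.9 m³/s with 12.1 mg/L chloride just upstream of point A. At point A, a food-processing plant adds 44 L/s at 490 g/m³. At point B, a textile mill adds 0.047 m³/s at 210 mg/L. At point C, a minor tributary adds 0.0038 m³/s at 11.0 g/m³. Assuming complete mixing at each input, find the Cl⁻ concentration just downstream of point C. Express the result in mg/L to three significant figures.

44 L/s = 0.044 m³/s.
After input A: C = (6.9·12.1 + 0.044·490) / 6.944 = 15.13 mg/L.
After input B: C = (6.944·15.13 + 0.047·210) / 6.991 = 16.44 mg/L.
After input C: C = (6.991·16.44 + 0.0038·11) / 6.995 = 16.44 mg/L.

16.4 mg/L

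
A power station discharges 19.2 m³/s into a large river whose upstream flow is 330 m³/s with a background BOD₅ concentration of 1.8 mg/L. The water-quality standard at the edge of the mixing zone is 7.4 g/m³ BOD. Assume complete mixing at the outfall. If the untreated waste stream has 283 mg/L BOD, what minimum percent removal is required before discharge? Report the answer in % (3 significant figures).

63.4 %

Mass balance: 7.4·349.2 = 19.2·Cₑ + 330·1.8.
Cₑ = (2584 − 594) / 19.2 = 103.7 mg/L.
Required removal = 1 − 103.7/283 = 63.37 %.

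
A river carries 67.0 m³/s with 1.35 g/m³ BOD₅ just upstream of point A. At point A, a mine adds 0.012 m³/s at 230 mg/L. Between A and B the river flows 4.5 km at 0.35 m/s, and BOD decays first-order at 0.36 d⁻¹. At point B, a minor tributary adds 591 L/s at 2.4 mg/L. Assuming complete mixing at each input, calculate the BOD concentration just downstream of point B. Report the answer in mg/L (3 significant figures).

1.33 mg/L

After input A: C = (67·1.35 + 0.012·230) / 67.01 = 1.391 mg/L.
Over the 4.5 km reach to input B (t = 1.286e+04 s = 0.1488 d), decay gives C = 1.391·exp(−0.36·0.1488) = 1.318 mg/L.
591 L/s = 0.591 m³/s.
After input B: C = (67.01·1.318 + 0.591·2.4) / 67.6 = 1.328 mg/L.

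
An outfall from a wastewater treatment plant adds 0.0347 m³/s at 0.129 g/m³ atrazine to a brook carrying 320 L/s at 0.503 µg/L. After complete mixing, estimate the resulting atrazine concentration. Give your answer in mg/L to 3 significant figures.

320 L/s = 0.32 m³/s.
0.503 µg/L = 0.000503 mg/L.
By mass balance at complete mixing, C = (0.0347·0.129 + 0.32·0.000503) / (0.0347 + 0.32) = 0.004637/0.3547 = 0.01307 mg/L.

0.0131 mg/L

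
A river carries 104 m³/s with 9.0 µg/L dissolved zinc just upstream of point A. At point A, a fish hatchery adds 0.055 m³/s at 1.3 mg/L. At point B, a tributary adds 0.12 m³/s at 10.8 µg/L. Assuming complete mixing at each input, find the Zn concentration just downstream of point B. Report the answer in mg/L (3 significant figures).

9.0 µg/L = 0.009 mg/L.
After input A: C = (104·0.009 + 0.055·1.3) / 104.1 = 0.009682 mg/L.
10.8 µg/L = 0.0108 mg/L.
After input B: C = (104.1·0.009682 + 0.12·0.0108) / 104.2 = 0.009684 mg/L.

0.00968 mg/L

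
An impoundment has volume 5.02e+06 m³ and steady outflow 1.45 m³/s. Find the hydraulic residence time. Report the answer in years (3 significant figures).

0.110 yr

Q = 1.45 m³/s × 3.156e+07 s/yr = 4.576e+07 m³/yr.
Hydraulic residence time τ = V/Q = 5.02e+06/4.576e+07 = 0.1097 yr.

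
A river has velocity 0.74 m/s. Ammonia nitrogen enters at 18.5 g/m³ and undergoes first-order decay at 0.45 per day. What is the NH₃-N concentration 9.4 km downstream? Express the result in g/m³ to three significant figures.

17.3 g/m³

Travel time t = 9.4 km / 0.74 m/s = 9400/0.74 = 1.27e+04 s = 0.147 d.
First-order decay: C = 18.5·exp(−0.45·0.147) = 18.5·0.936 = 17.32 g/m³.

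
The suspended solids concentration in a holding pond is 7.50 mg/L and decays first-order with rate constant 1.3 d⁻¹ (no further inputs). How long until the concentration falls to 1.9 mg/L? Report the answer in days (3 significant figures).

1.06 d

t = ln(C₀/C)/k = ln(7.50/1.9)/1.3 = 1.373/1.3 = 1.056 d.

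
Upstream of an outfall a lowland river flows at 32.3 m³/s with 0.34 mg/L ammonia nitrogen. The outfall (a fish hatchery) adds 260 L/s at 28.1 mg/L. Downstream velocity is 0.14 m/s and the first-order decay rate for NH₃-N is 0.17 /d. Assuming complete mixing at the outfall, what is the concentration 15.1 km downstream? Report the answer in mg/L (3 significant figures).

260 L/s = 0.26 m³/s.
After complete mixing, C₀ = (0.26·28.1 + 32.3·0.34) / 32.56 = 0.5617 mg/L.
Travel time t = 1.51e+04 m / 0.14 m/s = 1.079e+05 s = 1.248 d.
C = 0.5617·exp(−0.17·1.248) = 0.5617·0.8088 = 0.4543 mg/L.

0.454 mg/L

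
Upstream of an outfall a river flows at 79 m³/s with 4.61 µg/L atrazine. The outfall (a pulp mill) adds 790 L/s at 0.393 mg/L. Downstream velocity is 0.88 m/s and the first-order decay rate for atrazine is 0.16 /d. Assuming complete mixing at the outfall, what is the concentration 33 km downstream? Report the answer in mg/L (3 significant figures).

790 L/s = 0.79 m³/s.
4.61 µg/L = 0.00461 mg/L.
After complete mixing, C₀ = (0.79·0.393 + 79·0.00461) / 79.79 = 0.008455 mg/L.
Travel time t = 3.3e+04 m / 0.88 m/s = 3.75e+04 s = 0.434 d.
C = 0.008455·exp(−0.16·0.434) = 0.008455·0.9329 = 0.007888 mg/L.

0.00789 mg/L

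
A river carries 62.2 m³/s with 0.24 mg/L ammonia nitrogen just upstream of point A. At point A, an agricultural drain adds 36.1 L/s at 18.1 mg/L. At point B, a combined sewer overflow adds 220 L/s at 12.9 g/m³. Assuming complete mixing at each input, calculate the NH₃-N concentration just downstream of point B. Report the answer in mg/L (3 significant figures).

36.1 L/s = 0.0361 m³/s.
After input A: C = (62.2·0.24 + 0.0361·18.1) / 62.24 = 0.2504 mg/L.
220 L/s = 0.22 m³/s.
After input B: C = (62.24·0.2504 + 0.22·12.9) / 62.46 = 0.2949 mg/L.

0.295 mg/L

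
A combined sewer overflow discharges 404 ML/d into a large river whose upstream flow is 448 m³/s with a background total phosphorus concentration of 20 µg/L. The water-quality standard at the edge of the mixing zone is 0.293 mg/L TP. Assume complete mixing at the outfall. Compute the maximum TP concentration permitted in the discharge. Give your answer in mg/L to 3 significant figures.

404 ML/d = 4.676 m³/s.
20 µg/L = 0.02 mg/L.
Mass balance: 0.293·452.7 = 4.676·Cₑ + 448·0.02.
Cₑ = (132.6 − 8.96) / 4.676 = 26.45 mg/L.

26.4 mg/L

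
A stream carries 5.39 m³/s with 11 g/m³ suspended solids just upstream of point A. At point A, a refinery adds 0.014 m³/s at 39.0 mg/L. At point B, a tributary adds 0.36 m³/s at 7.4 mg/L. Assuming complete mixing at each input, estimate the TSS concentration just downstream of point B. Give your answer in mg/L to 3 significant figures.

10.8 mg/L

After input A: C = (5.39·11 + 0.014·39) / 5.404 = 11.07 mg/L.
After input B: C = (5.404·11.07 + 0.36·7.4) / 5.764 = 10.84 mg/L.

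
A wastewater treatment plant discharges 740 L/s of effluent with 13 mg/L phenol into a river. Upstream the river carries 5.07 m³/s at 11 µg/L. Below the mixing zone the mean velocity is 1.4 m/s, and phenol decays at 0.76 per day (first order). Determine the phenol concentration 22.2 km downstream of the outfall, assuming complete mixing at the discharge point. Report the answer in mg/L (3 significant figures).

740 L/s = 0.74 m³/s.
11 µg/L = 0.011 mg/L.
After complete mixing, C₀ = (0.74·13 + 5.07·0.011) / 5.81 = 1.665 mg/L.
Travel time t = 2.22e+04 m / 1.4 m/s = 1.586e+04 s = 0.1835 d.
C = 1.665·exp(−0.76·0.1835) = 1.665·0.8698 = 1.449 mg/L.

1.45 mg/L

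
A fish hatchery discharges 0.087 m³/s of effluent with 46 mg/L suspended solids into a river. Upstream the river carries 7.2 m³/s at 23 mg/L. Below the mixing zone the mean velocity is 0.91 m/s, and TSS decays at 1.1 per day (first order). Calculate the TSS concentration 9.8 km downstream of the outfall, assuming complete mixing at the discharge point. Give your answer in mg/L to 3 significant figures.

20.3 mg/L

After complete mixing, C₀ = (0.087·46 + 7.2·23) / 7.287 = 23.27 mg/L.
Travel time t = 9800 m / 0.91 m/s = 1.077e+04 s = 0.1246 d.
C = 23.27·exp(−1.1·0.1246) = 23.27·0.8719 = 20.29 mg/L.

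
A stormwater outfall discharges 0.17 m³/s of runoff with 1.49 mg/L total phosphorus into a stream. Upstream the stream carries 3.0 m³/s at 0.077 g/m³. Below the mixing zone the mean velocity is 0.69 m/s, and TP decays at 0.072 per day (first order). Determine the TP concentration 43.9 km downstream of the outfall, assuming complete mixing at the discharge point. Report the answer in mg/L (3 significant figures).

After complete mixing, C₀ = (0.17·1.49 + 3·0.077) / 3.17 = 0.1528 mg/L.
Travel time t = 4.39e+04 m / 0.69 m/s = 6.362e+04 s = 0.7364 d.
C = 0.1528·exp(−0.072·0.7364) = 0.1528·0.9484 = 0.1449 mg/L.

0.145 mg/L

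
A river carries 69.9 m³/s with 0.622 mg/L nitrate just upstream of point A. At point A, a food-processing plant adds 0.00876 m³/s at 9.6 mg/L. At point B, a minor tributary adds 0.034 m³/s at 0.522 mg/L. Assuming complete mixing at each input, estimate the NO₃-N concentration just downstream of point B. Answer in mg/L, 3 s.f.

0.623 mg/L

After input A: C = (69.9·0.622 + 0.00876·9.6) / 69.91 = 0.6231 mg/L.
After input B: C = (69.91·0.6231 + 0.034·0.522) / 69.94 = 0.6231 mg/L.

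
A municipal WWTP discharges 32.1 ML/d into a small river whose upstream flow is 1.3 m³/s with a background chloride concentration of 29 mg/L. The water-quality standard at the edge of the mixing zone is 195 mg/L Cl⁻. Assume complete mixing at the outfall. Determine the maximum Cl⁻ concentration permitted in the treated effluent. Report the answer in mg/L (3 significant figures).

32.1 ML/d = 0.3715 m³/s.
Mass balance: 195·1.672 = 0.3715·Cₑ + 1.3·29.
Cₑ = (325.9 − 37.7) / 0.3715 = 775.8 mg/L.

776 mg/L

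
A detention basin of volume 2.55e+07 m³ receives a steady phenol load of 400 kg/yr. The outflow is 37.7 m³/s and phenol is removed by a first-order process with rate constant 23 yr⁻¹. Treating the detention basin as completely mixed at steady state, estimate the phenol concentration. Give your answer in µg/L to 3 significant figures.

Outflow Q = 37.7 m³/s × 3.156e+07 s/yr = 1.19e+09 m³/yr.
Steady-state CSTR mass balance: W = Q·C + k·V·C, so C = W/(Q + kV).
Q + kV = 1.19e+09 + 23·2.55e+07 = 1.776e+09 m³/yr.
C = 400/1.776e+09 = 2.252e-07 kg/m³ = 0.0002252 mg/L = 0.2252 µg/L.

0.225 µg/L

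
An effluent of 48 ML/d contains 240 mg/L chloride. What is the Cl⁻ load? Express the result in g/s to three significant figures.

133 g/s

48 ML/d = 0.5556 m³/s.
Mass flux = Q·C = 0.5556 m³/s × 240 g/m³ = 133.3 g/s.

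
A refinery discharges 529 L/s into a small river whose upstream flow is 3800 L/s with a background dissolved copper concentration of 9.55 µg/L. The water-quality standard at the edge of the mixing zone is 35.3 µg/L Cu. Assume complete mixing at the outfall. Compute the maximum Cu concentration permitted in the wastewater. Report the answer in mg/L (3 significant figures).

529 L/s = 0.529 m³/s.
3800 L/s = 3.8 m³/s.
9.55 µg/L = 0.00955 mg/L.
35.3 µg/L = 0.0353 mg/L.
Mass balance: 0.0353·4.329 = 0.529·Cₑ + 3.8·0.00955.
Cₑ = (0.1528 − 0.03629) / 0.529 = 0.2203 mg/L.

0.220 mg/L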